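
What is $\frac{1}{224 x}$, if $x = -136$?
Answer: $- \frac{1}{30464} \approx -3.2826 \cdot 10^{-5}$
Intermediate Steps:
$\frac{1}{224 x} = \frac{1}{224 \left(-136\right)} = \frac{1}{-30464} = - \frac{1}{30464}$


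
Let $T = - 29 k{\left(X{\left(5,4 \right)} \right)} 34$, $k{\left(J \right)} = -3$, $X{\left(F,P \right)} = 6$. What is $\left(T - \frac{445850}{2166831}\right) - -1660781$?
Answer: $\frac{404288527}{243} \approx 1.6637 \cdot 10^{6}$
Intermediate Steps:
$T = 2958$ ($T = \left(-29\right) \left(-3\right) 34 = 87 \cdot 34 = 2958$)
$\left(T - \frac{445850}{2166831}\right) - -1660781 = \left(2958 - \frac{445850}{2166831}\right) - -1660781 = \left(2958 - \frac{50}{243}\right) + 1660781 = \frac{718744}{243} + 1660781 = \frac{404288527}{243}$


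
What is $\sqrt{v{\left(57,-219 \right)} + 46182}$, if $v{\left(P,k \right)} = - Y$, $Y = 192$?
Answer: $3 \sqrt{5110} \approx 214.45$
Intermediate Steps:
$v{\left(P,k \right)} = -192$ ($v{\left(P,k \right)} = \left(-1\right) 192 = -192$)
$\sqrt{v{\left(57,-219 \right)} + 46182} = \sqrt{-192 + 46182} = \sqrt{45990} = 3 \sqrt{5110}$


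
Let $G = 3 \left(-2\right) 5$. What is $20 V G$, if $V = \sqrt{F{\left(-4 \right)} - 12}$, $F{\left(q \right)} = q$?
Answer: $- 2400 i \approx - 2400.0 i$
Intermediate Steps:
$G = -30$ ($G = \left(-6\right) 5 = -30$)
$V = 4 i$ ($V = \sqrt{-4 - 12} = \sqrt{-16} = 4 i \approx 4.0 i$)
$20 V G = 20 \cdot 4 i \left(-30\right) = 80 i \left(-30\right) = - 2400 i$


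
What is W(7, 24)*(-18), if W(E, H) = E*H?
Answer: -3024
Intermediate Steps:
W(7, 24)*(-18) = (7*24)*(-18) = 168*(-18) = -3024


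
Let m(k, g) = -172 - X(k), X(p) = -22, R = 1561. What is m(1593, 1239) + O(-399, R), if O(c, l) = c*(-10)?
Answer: 3840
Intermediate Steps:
O(c, l) = -10*c
m(k, g) = -150 (m(k, g) = -172 - 1*(-22) = -172 + 22 = -150)
m(1593, 1239) + O(-399, R) = -150 - 10*(-399) = -150 + 3990 = 3840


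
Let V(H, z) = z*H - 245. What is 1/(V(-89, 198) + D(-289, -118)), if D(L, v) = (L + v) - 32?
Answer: -1/18306 ≈ -5.4627e-5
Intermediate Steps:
V(H, z) = -245 + H*z (V(H, z) = H*z - 245 = -245 + H*z)
D(L, v) = -32 + L + v
1/(V(-89, 198) + D(-289, -118)) = 1/((-245 - 89*198) + (-32 - 289 - 118)) = 1/((-245 - 17622) - 439) = 1/(-17867 - 439) = 1/(-18306) = -1/18306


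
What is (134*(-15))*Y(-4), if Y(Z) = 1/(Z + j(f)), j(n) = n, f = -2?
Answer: 335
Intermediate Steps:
Y(Z) = 1/(-2 + Z) (Y(Z) = 1/(Z - 2) = 1/(-2 + Z))
(134*(-15))*Y(-4) = (134*(-15))/(-2 - 4) = -2010/(-6) = -2010*(-⅙) = 335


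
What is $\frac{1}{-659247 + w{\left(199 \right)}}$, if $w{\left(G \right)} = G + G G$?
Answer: $- \frac{1}{619447} \approx -1.6143 \cdot 10^{-6}$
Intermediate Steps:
$w{\left(G \right)} = G + G^{2}$
$\frac{1}{-659247 + w{\left(199 \right)}} = \frac{1}{-659247 + 199 \left(1 + 199\right)} = \frac{1}{-659247 + 199 \cdot 200} = \frac{1}{-659247 + 39800} = \frac{1}{-619447} = - \frac{1}{619447}$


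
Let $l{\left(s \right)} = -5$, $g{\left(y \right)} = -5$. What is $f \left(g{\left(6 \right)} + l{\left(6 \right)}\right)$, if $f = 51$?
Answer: $-510$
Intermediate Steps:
$f \left(g{\left(6 \right)} + l{\left(6 \right)}\right) = 51 \left(-5 - 5\right) = 51 \left(-10\right) = -510$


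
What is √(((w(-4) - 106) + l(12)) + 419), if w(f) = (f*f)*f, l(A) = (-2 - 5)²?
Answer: √298 ≈ 17.263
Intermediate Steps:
l(A) = 49 (l(A) = (-7)² = 49)
w(f) = f³ (w(f) = f²*f = f³)
√(((w(-4) - 106) + l(12)) + 419) = √((((-4)³ - 106) + 49) + 419) = √(((-64 - 106) + 49) + 419) = √((-170 + 49) + 419) = √(-121 + 419) = √298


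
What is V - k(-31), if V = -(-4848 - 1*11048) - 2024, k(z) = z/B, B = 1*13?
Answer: 180367/13 ≈ 13874.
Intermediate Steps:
B = 13
k(z) = z/13
V = 13872 (V = -(-4848 - 11048) - 2024 = -1*(-15896) - 2024 = 15896 - 2024 = 13872)
V - k(-31) = 13872 - (-31)/13 = 13872 - 1*(-31/13) = 13872 + 31/13 = 180367/13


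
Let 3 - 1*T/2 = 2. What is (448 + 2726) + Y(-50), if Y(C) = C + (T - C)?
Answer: 3176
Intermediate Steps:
T = 2 (T = 6 - 2*2 = 6 - 4 = 2)
Y(C) = 2 (Y(C) = C + (2 - C) = 2)
(448 + 2726) + Y(-50) = (448 + 2726) + 2 = 3174 + 2 = 3176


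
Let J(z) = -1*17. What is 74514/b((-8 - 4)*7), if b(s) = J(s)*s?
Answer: 12419/238 ≈ 52.181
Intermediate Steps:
J(z) = -17
b(s) = -17*s
74514/b((-8 - 4)*7) = 74514/((-17*(-8 - 4)*7)) = 74514/((-(-204)*7)) = 74514/((-17*(-84))) = 74514/1428 = 74514*(1/1428) = 12419/238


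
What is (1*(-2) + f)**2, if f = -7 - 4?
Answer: 169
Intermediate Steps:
f = -11
(1*(-2) + f)**2 = (1*(-2) - 11)**2 = (-2 - 11)**2 = (-13)**2 = 169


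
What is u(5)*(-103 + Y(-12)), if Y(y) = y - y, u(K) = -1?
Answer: 103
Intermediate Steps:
Y(y) = 0
u(5)*(-103 + Y(-12)) = -(-103 + 0) = -1*(-103) = 103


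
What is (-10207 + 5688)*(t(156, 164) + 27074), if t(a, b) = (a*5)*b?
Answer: -700417886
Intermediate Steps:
t(a, b) = 5*a*b (t(a, b) = (5*a)*b = 5*a*b)
(-10207 + 5688)*(t(156, 164) + 27074) = (-10207 + 5688)*(5*156*164 + 27074) = -4519*(127920 + 27074) = -4519*154994 = -700417886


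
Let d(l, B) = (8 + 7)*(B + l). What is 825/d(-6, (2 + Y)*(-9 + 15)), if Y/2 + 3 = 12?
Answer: 55/114 ≈ 0.48246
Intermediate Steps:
Y = 18 (Y = -6 + 2*12 = -6 + 24 = 18)
d(l, B) = 15*B + 15*l (d(l, B) = 15*(B + l) = 15*B + 15*l)
825/d(-6, (2 + Y)*(-9 + 15)) = 825/(15*((2 + 18)*(-9 + 15)) + 15*(-6)) = 825/(15*(20*6) - 90) = 825/(15*120 - 90) = 825/(1800 - 90) = 825/1710 = 825*(1/1710) = 55/114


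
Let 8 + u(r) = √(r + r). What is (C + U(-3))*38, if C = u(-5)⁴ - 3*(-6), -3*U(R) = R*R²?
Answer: 14554 - 65664*I*√10 ≈ 14554.0 - 2.0765e+5*I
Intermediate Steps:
u(r) = -8 + √2*√r (u(r) = -8 + √(r + r) = -8 + √(2*r) = -8 + √2*√r)
U(R) = -R³/3 (U(R) = -R*R²/3 = -R³/3)
C = 18 + (-8 + I*√10)⁴ (C = (-8 + √2*√(-5))⁴ - 3*(-6) = (-8 + √2*(I*√5))⁴ + 18 = (-8 + I*√10)⁴ + 18 = 18 + (-8 + I*√10)⁴ ≈ 374.0 - 5464.4*I)
(C + U(-3))*38 = ((374 - 1728*I*√10) - ⅓*(-3)³)*38 = ((374 - 1728*I*√10) - ⅓*(-27))*38 = ((374 - 1728*I*√10) + 9)*38 = (383 - 1728*I*√10)*38 = 14554 - 65664*I*√10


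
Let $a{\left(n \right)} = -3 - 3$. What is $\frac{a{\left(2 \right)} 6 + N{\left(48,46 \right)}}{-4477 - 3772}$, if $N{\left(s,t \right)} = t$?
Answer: $- \frac{10}{8249} \approx -0.0012123$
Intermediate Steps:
$a{\left(n \right)} = -6$ ($a{\left(n \right)} = -3 - 3 = -6$)
$\frac{a{\left(2 \right)} 6 + N{\left(48,46 \right)}}{-4477 - 3772} = \frac{\left(-6\right) 6 + 46}{-4477 - 3772} = \frac{-36 + 46}{-8249} = 10 \left(- \frac{1}{8249}\right) = - \frac{10}{8249}$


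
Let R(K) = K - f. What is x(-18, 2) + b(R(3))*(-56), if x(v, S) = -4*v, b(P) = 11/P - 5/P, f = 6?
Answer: 184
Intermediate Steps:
R(K) = -6 + K (R(K) = K - 1*6 = K - 6 = -6 + K)
b(P) = 6/P
x(-18, 2) + b(R(3))*(-56) = -4*(-18) + (6/(-6 + 3))*(-56) = 72 + (6/(-3))*(-56) = 72 + (6*(-⅓))*(-56) = 72 - 2*(-56) = 72 + 112 = 184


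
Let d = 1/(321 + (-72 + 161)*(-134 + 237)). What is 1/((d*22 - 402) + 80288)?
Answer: 4744/378979195 ≈ 1.2518e-5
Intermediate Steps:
d = 1/9488 (d = 1/(321 + 89*103) = 1/(321 + 9167) = 1/9488 ≈ 0.00010540)
1/((d*22 - 402) + 80288) = 1/(((1/9488)*22 - 402) + 80288) = 1/((11/4744 - 402) + 80288) = 1/(-1907077/4744 + 80288) = 1/(378979195/4744) = 4744/378979195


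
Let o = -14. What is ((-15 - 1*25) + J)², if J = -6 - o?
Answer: 1024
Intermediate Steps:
J = 8 (J = -6 - 1*(-14) = -6 + 14 = 8)
((-15 - 1*25) + J)² = ((-15 - 1*25) + 8)² = ((-15 - 25) + 8)² = (-40 + 8)² = (-32)² = 1024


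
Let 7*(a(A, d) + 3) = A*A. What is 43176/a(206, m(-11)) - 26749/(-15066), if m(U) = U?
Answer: 5687986147/639024390 ≈ 8.9010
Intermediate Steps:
a(A, d) = -3 + A²/7 (a(A, d) = -3 + (A*A)/7 = -3 + A²/7)
43176/a(206, m(-11)) - 26749/(-15066) = 43176/(-3 + (⅐)*206²) - 26749/(-15066) = 43176/(-3 + (⅐)*42436) - 26749*(-1/15066) = 43176/(-3 + 42436/7) + 26749/15066 = 43176/(42415/7) + 26749/15066 = 43176*(7/42415) + 26749/15066 = 302232/42415 + 26749/15066 = 5687986147/639024390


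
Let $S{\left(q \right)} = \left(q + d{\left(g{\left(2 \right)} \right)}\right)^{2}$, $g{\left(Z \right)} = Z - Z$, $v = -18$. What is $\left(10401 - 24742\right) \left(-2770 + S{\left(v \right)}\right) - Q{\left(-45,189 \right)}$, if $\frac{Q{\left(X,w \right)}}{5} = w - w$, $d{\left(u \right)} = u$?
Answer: $35078086$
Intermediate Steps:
$g{\left(Z \right)} = 0$
$S{\left(q \right)} = q^{2}$ ($S{\left(q \right)} = \left(q + 0\right)^{2} = q^{2}$)
$Q{\left(X,w \right)} = 0$ ($Q{\left(X,w \right)} = 5 \left(w - w\right) = 5 \cdot 0 = 0$)
$\left(10401 - 24742\right) \left(-2770 + S{\left(v \right)}\right) - Q{\left(-45,189 \right)} = \left(10401 - 24742\right) \left(-2770 + \left(-18\right)^{2}\right) - 0 = - 14341 \left(-2770 + 324\right) + 0 = \left(-14341\right) \left(-2446\right) + 0 = 35078086 + 0 = 35078086$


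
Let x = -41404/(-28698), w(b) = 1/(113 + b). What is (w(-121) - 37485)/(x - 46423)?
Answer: 4302992469/5328823400 ≈ 0.80749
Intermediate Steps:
x = 20702/14349 (x = -41404*(-1/28698) = 20702/14349 ≈ 1.4427)
(w(-121) - 37485)/(x - 46423) = (1/(113 - 121) - 37485)/(20702/14349 - 46423) = (1/(-8) - 37485)/(-666102925/14349) = (-⅛ - 37485)*(-14349/666102925) = -299881/8*(-14349/666102925) = 4302992469/5328823400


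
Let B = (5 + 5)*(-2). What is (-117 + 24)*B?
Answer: 1860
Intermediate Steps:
B = -20 (B = 10*(-2) = -20)
(-117 + 24)*B = (-117 + 24)*(-20) = -93*(-20) = 1860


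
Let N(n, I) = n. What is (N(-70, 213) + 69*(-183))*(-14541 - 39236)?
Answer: 682806569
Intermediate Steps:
(N(-70, 213) + 69*(-183))*(-14541 - 39236) = (-70 + 69*(-183))*(-14541 - 39236) = (-70 - 12627)*(-53777) = -12697*(-53777) = 682806569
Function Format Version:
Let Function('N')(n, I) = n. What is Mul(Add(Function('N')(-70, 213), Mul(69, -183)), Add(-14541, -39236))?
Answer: 682806569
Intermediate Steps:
Mul(Add(Function('N')(-70, 213), Mul(69, -183)), Add(-14541, -39236)) = Mul(Add(-70, Mul(69, -183)), Add(-14541, -39236)) = Mul(Add(-70, -12627), -53777) = Mul(-12697, -53777) = 682806569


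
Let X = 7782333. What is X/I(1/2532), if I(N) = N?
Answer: 19704867156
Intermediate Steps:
X/I(1/2532) = 7782333/(1/2532) = 7782333*2532 = 19704867156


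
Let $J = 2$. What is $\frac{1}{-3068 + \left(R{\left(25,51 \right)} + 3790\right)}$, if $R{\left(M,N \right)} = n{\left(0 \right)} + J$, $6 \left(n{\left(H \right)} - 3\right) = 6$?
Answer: $\frac{1}{728} \approx 0.0013736$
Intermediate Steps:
$n{\left(H \right)} = 4$ ($n{\left(H \right)} = 3 + \frac{1}{6} \cdot 6 = 3 + 1 = 4$)
$R{\left(M,N \right)} = 6$ ($R{\left(M,N \right)} = 4 + 2 = 6$)
$\frac{1}{-3068 + \left(R{\left(25,51 \right)} + 3790\right)} = \frac{1}{-3068 + \left(6 + 3790\right)} = \frac{1}{-3068 + 3796} = \frac{1}{728}$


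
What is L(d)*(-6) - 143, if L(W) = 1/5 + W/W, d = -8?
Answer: -751/5 ≈ -150.20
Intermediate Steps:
L(W) = 6/5 (L(W) = 1*(1/5) + 1 = 1/5 + 1 = 6/5)
L(d)*(-6) - 143 = (6/5)*(-6) - 143 = -36/5 - 143 = -751/5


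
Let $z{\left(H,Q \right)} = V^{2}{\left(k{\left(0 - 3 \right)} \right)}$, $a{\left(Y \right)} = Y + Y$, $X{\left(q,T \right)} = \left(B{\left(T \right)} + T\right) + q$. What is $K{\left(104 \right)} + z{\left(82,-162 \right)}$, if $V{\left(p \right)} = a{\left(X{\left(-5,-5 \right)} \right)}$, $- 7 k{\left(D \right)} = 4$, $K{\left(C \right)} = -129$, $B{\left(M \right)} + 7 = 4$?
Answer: $547$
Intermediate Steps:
$B{\left(M \right)} = -3$ ($B{\left(M \right)} = -7 + 4 = -3$)
$X{\left(q,T \right)} = -3 + T + q$ ($X{\left(q,T \right)} = \left(-3 + T\right) + q = -3 + T + q$)
$a{\left(Y \right)} = 2 Y$
$k{\left(D \right)} = - \frac{4}{7}$ ($k{\left(D \right)} = \left(- \frac{1}{7}\right) 4 = - \frac{4}{7}$)
$V{\left(p \right)} = -26$ ($V{\left(p \right)} = 2 \left(-3 - 5 - 5\right) = 2 \left(-13\right) = -26$)
$z{\left(H,Q \right)} = 676$ ($z{\left(H,Q \right)} = \left(-26\right)^{2} = 676$)
$K{\left(104 \right)} + z{\left(82,-162 \right)} = -129 + 676 = 547$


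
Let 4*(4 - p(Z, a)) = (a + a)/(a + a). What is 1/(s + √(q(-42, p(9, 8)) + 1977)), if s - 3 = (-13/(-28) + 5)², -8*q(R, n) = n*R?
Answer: -6732208/187882277 + 153664*√31947/563646831 ≈ 0.012896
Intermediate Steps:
p(Z, a) = 15/4 (p(Z, a) = 4 - (a + a)/(4*(a + a)) = 4 - 2*a/(4*(2*a)) = 4 - 2*a*1/(2*a)/4 = 4 - ¼*1 = 4 - ¼ = 15/4)
q(R, n) = -R*n/8 (q(R, n) = -n*R/8 = -R*n/8)
s = 25761/784 (s = 3 + (-13/(-28) + 5)² = 3 + (-13*(-1/28) + 5)² = 3 + (13/28 + 5)² = 3 + (153/28)² = 3 + 23409/784 = 25761/784 ≈ 32.858)
1/(s + √(q(-42, p(9, 8)) + 1977)) = 1/(25761/784 + √(-⅛*(-42)*15/4 + 1977)) = 1/(25761/784 + √(315/16 + 1977)) = 1/(25761/784 + √(31947/16)) = 1/(25761/784 + √31947/4)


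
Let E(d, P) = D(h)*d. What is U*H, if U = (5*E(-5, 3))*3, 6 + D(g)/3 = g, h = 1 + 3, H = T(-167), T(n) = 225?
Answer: 101250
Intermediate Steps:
H = 225
h = 4
D(g) = -18 + 3*g
E(d, P) = -6*d (E(d, P) = (-18 + 3*4)*d = (-18 + 12)*d = -6*d)
U = 450 (U = (5*(-6*(-5)))*3 = (5*30)*3 = 150*3 = 450)
U*H = 450*225 = 101250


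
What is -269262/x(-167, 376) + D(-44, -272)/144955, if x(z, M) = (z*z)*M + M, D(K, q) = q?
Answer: -4188323929/152009090120 ≈ -0.027553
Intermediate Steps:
x(z, M) = M + M*z² (x(z, M) = z²*M + M = M*z² + M = M + M*z²)
-269262/x(-167, 376) + D(-44, -272)/144955 = -269262*1/(376*(1 + (-167)²)) - 272/144955 = -269262*1/(376*(1 + 27889)) - 272*1/144955 = -269262/(376*27890) - 272/144955 = -269262/10486640 - 272/144955 = -269262*1/10486640 - 272/144955 = -134631/5243320 - 272/144955 = -4188323929/152009090120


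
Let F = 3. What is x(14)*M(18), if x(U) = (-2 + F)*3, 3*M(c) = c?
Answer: 18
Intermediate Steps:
M(c) = c/3
x(U) = 3 (x(U) = (-2 + 3)*3 = 1*3 = 3)
x(14)*M(18) = 3*((⅓)*18) = 3*6 = 18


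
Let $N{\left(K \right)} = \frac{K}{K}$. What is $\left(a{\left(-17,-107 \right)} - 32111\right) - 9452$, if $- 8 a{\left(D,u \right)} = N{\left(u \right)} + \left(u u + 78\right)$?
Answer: $-43004$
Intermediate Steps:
$N{\left(K \right)} = 1$
$a{\left(D,u \right)} = - \frac{79}{8} - \frac{u^{2}}{8}$ ($a{\left(D,u \right)} = - \frac{1 + \left(u u + 78\right)}{8} = - \frac{1 + \left(u^{2} + 78\right)}{8} = - \frac{1 + \left(78 + u^{2}\right)}{8} = - \frac{79 + u^{2}}{8} = - \frac{79}{8} - \frac{u^{2}}{8}$)
$\left(a{\left(-17,-107 \right)} - 32111\right) - 9452 = \left(\left(- \frac{79}{8} - \frac{\left(-107\right)^{2}}{8}\right) - 32111\right) - 9452 = \left(\left(- \frac{79}{8} - \frac{11449}{8}\right) - 32111\right) - 9452 = \left(-1441 - 32111\right) - 9452 = -33552 - 9452 = -43004$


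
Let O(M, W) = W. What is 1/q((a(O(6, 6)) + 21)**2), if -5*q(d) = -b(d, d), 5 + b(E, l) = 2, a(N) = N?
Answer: -5/3 ≈ -1.6667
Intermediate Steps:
b(E, l) = -3 (b(E, l) = -5 + 2 = -3)
q(d) = -3/5 (q(d) = -(-1)*(-3)/5 = -1/5*3 = -3/5)
1/q((a(O(6, 6)) + 21)**2) = 1/(-3/5) = -5/3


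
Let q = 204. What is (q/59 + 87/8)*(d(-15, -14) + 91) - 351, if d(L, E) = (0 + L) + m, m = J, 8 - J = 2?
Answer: 194529/236 ≈ 824.28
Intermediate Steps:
J = 6 (J = 8 - 1*2 = 8 - 2 = 6)
m = 6
d(L, E) = 6 + L (d(L, E) = (0 + L) + 6 = L + 6 = 6 + L)
(q/59 + 87/8)*(d(-15, -14) + 91) - 351 = (204/59 + 87/8)*((6 - 15) + 91) - 351 = (204*(1/59) + 87*(1/8))*(-9 + 91) - 351 = (204/59 + 87/8)*82 - 351 = (6765/472)*82 - 351 = 277365/236 - 351 = 194529/236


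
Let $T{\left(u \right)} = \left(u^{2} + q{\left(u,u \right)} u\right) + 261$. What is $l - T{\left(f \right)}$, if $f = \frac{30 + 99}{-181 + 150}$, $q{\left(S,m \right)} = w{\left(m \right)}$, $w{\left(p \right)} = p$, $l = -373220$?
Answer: $- \frac{358948523}{961} \approx -3.7352 \cdot 10^{5}$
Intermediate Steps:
$q{\left(S,m \right)} = m$
$f = - \frac{129}{31}$ ($f = \frac{129}{-31} = 129 \left(- \frac{1}{31}\right) = - \frac{129}{31} \approx -4.1613$)
$T{\left(u \right)} = 261 + 2 u^{2}$ ($T{\left(u \right)} = \left(u^{2} + u u\right) + 261 = \left(u^{2} + u^{2}\right) + 261 = 2 u^{2} + 261 = 261 + 2 u^{2}$)
$l - T{\left(f \right)} = -373220 - \left(261 + 2 \left(- \frac{129}{31}\right)^{2}\right) = -373220 - \left(261 + 2 \cdot \frac{16641}{961}\right) = -373220 - \left(261 + \frac{33282}{961}\right) = -373220 - \frac{284103}{961} = - \frac{358948523}{961}$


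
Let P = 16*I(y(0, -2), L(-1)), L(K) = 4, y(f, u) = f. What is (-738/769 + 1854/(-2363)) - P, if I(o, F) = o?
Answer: -3169620/1817147 ≈ -1.7443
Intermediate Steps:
P = 0 (P = 16*0 = 0)
(-738/769 + 1854/(-2363)) - P = (-738/769 + 1854/(-2363)) - 1*0 = (-738*1/769 + 1854*(-1/2363)) + 0 = (-738/769 - 1854/2363) + 0 = -3169620/1817147 + 0 = -3169620/1817147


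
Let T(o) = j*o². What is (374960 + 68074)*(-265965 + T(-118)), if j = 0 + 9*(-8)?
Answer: -561985527762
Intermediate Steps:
j = -72 (j = 0 - 72 = -72)
T(o) = -72*o²
(374960 + 68074)*(-265965 + T(-118)) = (374960 + 68074)*(-265965 - 72*(-118)²) = 443034*(-265965 - 72*13924) = 443034*(-265965 - 1002528) = 443034*(-1268493) = -561985527762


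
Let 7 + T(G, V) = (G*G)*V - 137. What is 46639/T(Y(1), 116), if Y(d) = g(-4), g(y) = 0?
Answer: -46639/144 ≈ -323.88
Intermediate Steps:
Y(d) = 0
T(G, V) = -144 + V*G² (T(G, V) = -7 + ((G*G)*V - 137) = -7 + (G²*V - 137) = -7 + (V*G² - 137) = -7 + (-137 + V*G²) = -144 + V*G²)
46639/T(Y(1), 116) = 46639/(-144 + 116*0²) = 46639/(-144 + 116*0) = 46639/(-144 + 0) = 46639/(-144) = 46639*(-1/144) = -46639/144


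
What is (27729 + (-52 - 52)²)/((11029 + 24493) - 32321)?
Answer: 38545/3201 ≈ 12.042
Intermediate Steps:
(27729 + (-52 - 52)²)/((11029 + 24493) - 32321) = (27729 + (-104)²)/(35522 - 32321) = (27729 + 10816)/3201 = 38545*(1/3201) = 38545/3201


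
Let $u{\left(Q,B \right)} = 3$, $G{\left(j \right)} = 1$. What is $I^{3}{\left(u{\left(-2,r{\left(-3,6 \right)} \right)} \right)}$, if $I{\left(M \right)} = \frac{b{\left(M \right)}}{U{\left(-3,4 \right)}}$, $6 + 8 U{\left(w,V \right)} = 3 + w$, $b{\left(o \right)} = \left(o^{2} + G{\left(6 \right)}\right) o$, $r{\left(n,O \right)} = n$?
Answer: $-64000$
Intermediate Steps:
$b{\left(o \right)} = o \left(1 + o^{2}\right)$ ($b{\left(o \right)} = \left(o^{2} + 1\right) o = \left(1 + o^{2}\right) o = o \left(1 + o^{2}\right)$)
$U{\left(w,V \right)} = - \frac{3}{8} + \frac{w}{8}$ ($U{\left(w,V \right)} = - \frac{3}{4} + \frac{3 + w}{8} = - \frac{3}{4} + \left(\frac{3}{8} + \frac{w}{8}\right) = - \frac{3}{8} + \frac{w}{8}$)
$I{\left(M \right)} = - \frac{4 M}{3} - \frac{4 M^{3}}{3}$ ($I{\left(M \right)} = \frac{M + M^{3}}{- \frac{3}{8} + \frac{1}{8} \left(-3\right)} = \frac{M + M^{3}}{- \frac{3}{8} - \frac{3}{8}} = \frac{M + M^{3}}{- \frac{3}{4}} = \left(M + M^{3}\right) \left(- \frac{4}{3}\right) = - \frac{4 M}{3} - \frac{4 M^{3}}{3}$)
$I^{3}{\left(u{\left(-2,r{\left(-3,6 \right)} \right)} \right)} = \left(\left(- \frac{4}{3}\right) 3 \left(1 + 3^{2}\right)\right)^{3} = \left(\left(- \frac{4}{3}\right) 3 \left(1 + 9\right)\right)^{3} = \left(\left(- \frac{4}{3}\right) 3 \cdot 10\right)^{3} = \left(-40\right)^{3} = -64000$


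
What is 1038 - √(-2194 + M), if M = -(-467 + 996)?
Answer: 1038 - I*√2723 ≈ 1038.0 - 52.182*I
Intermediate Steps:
M = -529 (M = -1*529 = -529)
1038 - √(-2194 + M) = 1038 - √(-2194 - 529) = 1038 - √(-2723) = 1038 - I*√2723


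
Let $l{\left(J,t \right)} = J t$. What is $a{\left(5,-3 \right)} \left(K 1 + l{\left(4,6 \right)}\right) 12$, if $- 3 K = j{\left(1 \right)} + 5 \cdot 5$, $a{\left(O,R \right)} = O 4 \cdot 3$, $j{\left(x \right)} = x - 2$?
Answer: $11520$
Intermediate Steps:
$j{\left(x \right)} = -2 + x$ ($j{\left(x \right)} = x - 2 = -2 + x$)
$a{\left(O,R \right)} = 12 O$ ($a{\left(O,R \right)} = 4 O 3 = 12 O$)
$K = -8$ ($K = - \frac{\left(-2 + 1\right) + 5 \cdot 5}{3} = - \frac{-1 + 25}{3} = \left(- \frac{1}{3}\right) 24 = -8$)
$a{\left(5,-3 \right)} \left(K 1 + l{\left(4,6 \right)}\right) 12 = 12 \cdot 5 \left(\left(-8\right) 1 + 4 \cdot 6\right) 12 = 60 \left(-8 + 24\right) 12 = 60 \cdot 16 \cdot 12 = 960 \cdot 12 = 11520$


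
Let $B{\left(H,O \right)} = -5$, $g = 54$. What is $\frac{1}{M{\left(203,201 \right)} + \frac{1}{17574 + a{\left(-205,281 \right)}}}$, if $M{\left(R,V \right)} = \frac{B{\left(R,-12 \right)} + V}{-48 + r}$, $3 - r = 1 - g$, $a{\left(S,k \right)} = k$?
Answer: $\frac{35710}{874897} \approx 0.040816$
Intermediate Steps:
$r = 56$ ($r = 3 - \left(1 - 54\right) = 3 - -53 = 3 + 53 = 56$)
$M{\left(R,V \right)} = - \frac{5}{8} + \frac{V}{8}$ ($M{\left(R,V \right)} = \frac{-5 + V}{-48 + 56} = \frac{-5 + V}{8} = \left(-5 + V\right) \frac{1}{8} = - \frac{5}{8} + \frac{V}{8}$)
$\frac{1}{M{\left(203,201 \right)} + \frac{1}{17574 + a{\left(-205,281 \right)}}} = \frac{1}{\left(- \frac{5}{8} + \frac{1}{8} \cdot 201\right) + \frac{1}{17574 + 281}} = \frac{1}{\left(- \frac{5}{8} + \frac{201}{8}\right) + \frac{1}{17855}} = \frac{1}{\frac{49}{2} + \frac{1}{17855}} = \frac{1}{\frac{874897}{35710}} = \frac{35710}{874897}$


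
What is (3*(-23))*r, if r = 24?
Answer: -1656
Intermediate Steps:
(3*(-23))*r = (3*(-23))*24 = -69*24 = -1656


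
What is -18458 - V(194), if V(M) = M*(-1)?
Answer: -18264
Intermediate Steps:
V(M) = -M
-18458 - V(194) = -18458 - (-1)*194 = -18458 - 1*(-194) = -18458 + 194 = -18264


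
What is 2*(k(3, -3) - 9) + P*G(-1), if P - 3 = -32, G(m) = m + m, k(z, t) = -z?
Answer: 34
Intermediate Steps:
G(m) = 2*m
P = -29 (P = 3 - 32 = -29)
2*(k(3, -3) - 9) + P*G(-1) = 2*(-1*3 - 9) - 58*(-1) = 2*(-3 - 9) - 29*(-2) = 2*(-12) + 58 = -24 + 58 = 34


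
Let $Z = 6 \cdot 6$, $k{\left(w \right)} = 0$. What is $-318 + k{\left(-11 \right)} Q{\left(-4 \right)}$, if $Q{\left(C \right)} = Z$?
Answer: $-318$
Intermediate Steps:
$Z = 36$
$Q{\left(C \right)} = 36$
$-318 + k{\left(-11 \right)} Q{\left(-4 \right)} = -318 + 0 \cdot 36 = -318 + 0 = -318$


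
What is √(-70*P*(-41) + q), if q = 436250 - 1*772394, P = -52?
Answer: 2*I*√121346 ≈ 696.7*I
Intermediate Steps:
q = -336144 (q = 436250 - 772394 = -336144)
√(-70*P*(-41) + q) = √(-70*(-52)*(-41) - 336144) = √(3640*(-41) - 336144) = √(-149240 - 336144) = √(-485384) = 2*I*√121346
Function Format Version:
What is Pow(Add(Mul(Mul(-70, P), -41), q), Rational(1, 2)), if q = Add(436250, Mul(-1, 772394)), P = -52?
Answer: Mul(2, I, Pow(121346, Rational(1, 2))) ≈ Mul(696.70, I)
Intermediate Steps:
q = -336144 (q = Add(436250, -772394) = -336144)
Pow(Add(Mul(Mul(-70, P), -41), q), Rational(1, 2)) = Pow(Add(Mul(Mul(-70, -52), -41), -336144), Rational(1, 2)) = Pow(Add(Mul(3640, -41), -336144), Rational(1, 2)) = Pow(Add(-149240, -336144), Rational(1, 2)) = Pow(-485384, Rational(1, 2)) = Mul(2, I, Pow(121346, Rational(1, 2)))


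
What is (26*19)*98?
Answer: 48412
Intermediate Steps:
(26*19)*98 = 494*98 = 48412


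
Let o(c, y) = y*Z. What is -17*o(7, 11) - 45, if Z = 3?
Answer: -606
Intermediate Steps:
o(c, y) = 3*y (o(c, y) = y*3 = 3*y)
-17*o(7, 11) - 45 = -51*11 - 45 = -17*33 - 45 = -561 - 45 = -606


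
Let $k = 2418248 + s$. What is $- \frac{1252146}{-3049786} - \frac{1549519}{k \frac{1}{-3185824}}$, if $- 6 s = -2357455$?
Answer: $\frac{45165768920966427687}{25720283312099} \approx 1.756 \cdot 10^{6}$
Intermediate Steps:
$s = \frac{2357455}{6}$ ($s = \left(- \frac{1}{6}\right) \left(-2357455\right) = \frac{2357455}{6} \approx 3.9291 \cdot 10^{5}$)
$k = \frac{16866943}{6}$ ($k = 2418248 + \frac{2357455}{6} = \frac{16866943}{6} \approx 2.8112 \cdot 10^{6}$)
$- \frac{1252146}{-3049786} - \frac{1549519}{k \frac{1}{-3185824}} = - \frac{1252146}{-3049786} - \frac{1549519}{\frac{16866943}{6} \frac{1}{-3185824}} = \left(-1252146\right) \left(- \frac{1}{3049786}\right) - \frac{1549519}{\frac{16866943}{6} \left(- \frac{1}{3185824}\right)} = \frac{626073}{1524893} - \frac{1549519}{- \frac{16866943}{19114944}} = \frac{626073}{1524893} - - \frac{29618968911936}{16866943} = \frac{626073}{1524893} + \frac{29618968911936}{16866943} = \frac{45165768920966427687}{25720283312099}$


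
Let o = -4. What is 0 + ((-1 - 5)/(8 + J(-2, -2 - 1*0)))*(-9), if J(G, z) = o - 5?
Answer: -54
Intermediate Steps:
J(G, z) = -9 (J(G, z) = -4 - 5 = -9)
0 + ((-1 - 5)/(8 + J(-2, -2 - 1*0)))*(-9) = 0 + ((-1 - 5)/(8 - 9))*(-9) = 0 - 6/(-1)*(-9) = 0 - 6*(-1)*(-9) = 0 + 6*(-9) = 0 - 54 = -54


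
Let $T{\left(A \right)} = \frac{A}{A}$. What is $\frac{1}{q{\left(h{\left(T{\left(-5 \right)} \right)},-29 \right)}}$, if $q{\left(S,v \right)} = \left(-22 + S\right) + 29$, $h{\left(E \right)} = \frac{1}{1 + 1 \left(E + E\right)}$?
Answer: $\frac{3}{22} \approx 0.13636$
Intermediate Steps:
$T{\left(A \right)} = 1$
$h{\left(E \right)} = \frac{1}{1 + 2 E}$ ($h{\left(E \right)} = \frac{1}{1 + 1 \cdot 2 E} = \frac{1}{1 + 2 E}$)
$q{\left(S,v \right)} = 7 + S$
$\frac{1}{q{\left(h{\left(T{\left(-5 \right)} \right)},-29 \right)}} = \frac{1}{7 + \frac{1}{1 + 2 \cdot 1}} = \frac{1}{7 + \frac{1}{1 + 2}} = \frac{1}{7 + \frac{1}{3}} = \frac{1}{\frac{22}{3}} = \frac{3}{22}$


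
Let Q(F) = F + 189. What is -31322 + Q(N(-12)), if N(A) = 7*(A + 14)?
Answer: -31119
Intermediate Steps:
N(A) = 98 + 7*A (N(A) = 7*(14 + A) = 98 + 7*A)
Q(F) = 189 + F
-31322 + Q(N(-12)) = -31322 + (189 + (98 + 7*(-12))) = -31322 + (189 + (98 - 84)) = -31322 + (189 + 14) = -31322 + 203 = -31119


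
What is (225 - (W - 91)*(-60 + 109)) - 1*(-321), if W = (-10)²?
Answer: 105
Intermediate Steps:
W = 100
(225 - (W - 91)*(-60 + 109)) - 1*(-321) = (225 - (100 - 91)*(-60 + 109)) - 1*(-321) = (225 - 9*49) + 321 = (225 - 1*441) + 321 = (225 - 441) + 321 = -216 + 321 = 105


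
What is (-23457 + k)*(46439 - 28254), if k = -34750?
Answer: -1058494295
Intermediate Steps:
(-23457 + k)*(46439 - 28254) = (-23457 - 34750)*(46439 - 28254) = -58207*18185 = -1058494295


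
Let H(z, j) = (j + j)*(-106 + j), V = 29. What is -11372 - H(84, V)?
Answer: -6906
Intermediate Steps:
H(z, j) = 2*j*(-106 + j) (H(z, j) = (2*j)*(-106 + j) = 2*j*(-106 + j))
-11372 - H(84, V) = -11372 - 2*29*(-106 + 29) = -11372 - 2*29*(-77) = -11372 - 1*(-4466) = -11372 + 4466 = -6906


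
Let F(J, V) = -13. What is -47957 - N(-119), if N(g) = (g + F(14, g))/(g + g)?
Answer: -5706949/119 ≈ -47958.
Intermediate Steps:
N(g) = (-13 + g)/(2*g) (N(g) = (g - 13)/(g + g) = (-13 + g)/((2*g)) = (-13 + g)*(1/(2*g)) = (-13 + g)/(2*g))
-47957 - N(-119) = -47957 - (-13 - 119)/(2*(-119)) = -47957 - (-1)*(-132)/(2*119) = -47957 - 1*66/119 = -47957 - 66/119 = -5706949/119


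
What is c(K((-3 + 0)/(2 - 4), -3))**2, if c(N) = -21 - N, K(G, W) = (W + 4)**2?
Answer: 484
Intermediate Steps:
K(G, W) = (4 + W)**2
c(K((-3 + 0)/(2 - 4), -3))**2 = (-21 - (4 - 3)**2)**2 = (-21 - 1*1**2)**2 = (-21 - 1*1)**2 = (-21 - 1)**2 = (-22)**2 = 484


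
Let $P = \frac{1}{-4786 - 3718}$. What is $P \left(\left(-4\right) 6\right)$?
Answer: $\frac{3}{1063} \approx 0.0028222$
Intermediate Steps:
$P = - \frac{1}{8504}$ ($P = \frac{1}{-8504} = - \frac{1}{8504} \approx -0.00011759$)
$P \left(\left(-4\right) 6\right) = - \frac{\left(-4\right) 6}{8504} = \left(- \frac{1}{8504}\right) \left(-24\right) = \frac{3}{1063}$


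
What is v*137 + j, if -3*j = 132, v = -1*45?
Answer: -6209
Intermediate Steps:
v = -45
j = -44 (j = -⅓*132 = -44)
v*137 + j = -45*137 - 44 = -6165 - 44 = -6209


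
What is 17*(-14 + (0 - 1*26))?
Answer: -680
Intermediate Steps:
17*(-14 + (0 - 1*26)) = 17*(-14 + (0 - 26)) = 17*(-14 - 26) = 17*(-40) = -680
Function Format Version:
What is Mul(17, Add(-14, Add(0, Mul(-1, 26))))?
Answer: -680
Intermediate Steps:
Mul(17, Add(-14, Add(0, Mul(-1, 26)))) = Mul(17, Add(-14, Add(0, -26))) = Mul(17, Add(-14, -26)) = Mul(17, -40) = -680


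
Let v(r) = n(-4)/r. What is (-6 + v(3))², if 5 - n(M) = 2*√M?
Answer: 17 + 104*I/9 ≈ 17.0 + 11.556*I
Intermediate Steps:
n(M) = 5 - 2*√M
v(r) = (5 - 4*I)/r
(-6 + v(3))² = (-6 + (5 - 4*I)/3)² = (-6 + (5/3 - 4*I/3))² = (-13/3 - 4*I/3)²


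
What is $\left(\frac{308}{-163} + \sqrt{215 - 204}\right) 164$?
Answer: $- \frac{50512}{163} + 164 \sqrt{11} \approx 234.04$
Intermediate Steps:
$\left(\frac{308}{-163} + \sqrt{215 - 204}\right) 164 = \left(308 \left(- \frac{1}{163}\right) + \sqrt{11}\right) 164 = \left(- \frac{308}{163} + \sqrt{11}\right) 164 = - \frac{50512}{163} + 164 \sqrt{11}$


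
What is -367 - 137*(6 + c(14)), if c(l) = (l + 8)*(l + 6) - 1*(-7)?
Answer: -62428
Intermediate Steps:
c(l) = 7 + (6 + l)*(8 + l) (c(l) = (8 + l)*(6 + l) + 7 = (6 + l)*(8 + l) + 7 = 7 + (6 + l)*(8 + l))
-367 - 137*(6 + c(14)) = -367 - 137*(6 + (55 + 14² + 14*14)) = -367 - 137*(6 + (55 + 196 + 196)) = -367 - 137*(6 + 447) = -367 - 137*453 = -367 - 62061 = -62428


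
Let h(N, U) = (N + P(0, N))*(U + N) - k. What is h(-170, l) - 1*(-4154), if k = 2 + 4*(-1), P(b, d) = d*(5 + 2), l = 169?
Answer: 5516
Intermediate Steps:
P(b, d) = 7*d (P(b, d) = d*7 = 7*d)
k = -2 (k = 2 - 4 = -2)
h(N, U) = 2 + 8*N*(N + U) (h(N, U) = (N + 7*N)*(U + N) - 1*(-2) = (8*N)*(N + U) + 2 = 8*N*(N + U) + 2 = 2 + 8*N*(N + U))
h(-170, l) - 1*(-4154) = (2 + 8*(-170)² + 8*(-170)*169) - 1*(-4154) = (2 + 8*28900 - 229840) + 4154 = (2 + 231200 - 229840) + 4154 = 1362 + 4154 = 5516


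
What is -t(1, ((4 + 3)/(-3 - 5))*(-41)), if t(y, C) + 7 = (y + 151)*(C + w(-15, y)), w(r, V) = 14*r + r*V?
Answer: 28754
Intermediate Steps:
w(r, V) = 14*r + V*r
t(y, C) = -7 + (151 + y)*(-210 + C - 15*y) (t(y, C) = -7 + (y + 151)*(C - 15*(14 + y)) = -7 + (151 + y)*(C + (-210 - 15*y)) = -7 + (151 + y)*(-210 + C - 15*y))
-t(1, ((4 + 3)/(-3 - 5))*(-41)) = -(-31717 - 2475*1 - 15*1² + 151*(((4 + 3)/(-3 - 5))*(-41)) + (((4 + 3)/(-3 - 5))*(-41))*1) = -(-31717 - 2475 - 15*1 + 151*((7/(-8))*(-41)) + ((7/(-8))*(-41))*1) = -(-31717 - 2475 - 15 + 151*((7*(-⅛))*(-41)) + ((7*(-⅛))*(-41))*1) = -(-31717 - 2475 - 15 + 151*(-7/8*(-41)) - 7/8*(-41)*1) = -(-31717 - 2475 - 15 + 151*(287/8) + (287/8)*1) = -(-31717 - 2475 - 15 + 43337/8 + 287/8) = -1*(-28754) = 28754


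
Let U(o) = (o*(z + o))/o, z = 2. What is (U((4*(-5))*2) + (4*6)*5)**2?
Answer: 6724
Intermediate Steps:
U(o) = 2 + o (U(o) = (o*(2 + o))/o = 2 + o)
(U((4*(-5))*2) + (4*6)*5)**2 = ((2 + (4*(-5))*2) + (4*6)*5)**2 = ((2 - 20*2) + 24*5)**2 = ((2 - 40) + 120)**2 = (-38 + 120)**2 = 82**2 = 6724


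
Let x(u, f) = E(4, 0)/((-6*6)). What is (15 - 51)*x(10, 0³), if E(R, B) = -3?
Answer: -3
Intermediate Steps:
x(u, f) = 1/12 (x(u, f) = -3/((-6*6)) = -3/(-36) = -3*(-1/36) = 1/12)
(15 - 51)*x(10, 0³) = (15 - 51)*(1/12) = -36*1/12 = -3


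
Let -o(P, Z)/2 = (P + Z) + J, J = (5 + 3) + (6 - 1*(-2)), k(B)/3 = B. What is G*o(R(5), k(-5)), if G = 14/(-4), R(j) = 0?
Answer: 7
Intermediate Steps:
k(B) = 3*B
G = -7/2 (G = 14*(-1/4) = -7/2 ≈ -3.5000)
J = 16 (J = 8 + (6 + 2) = 8 + 8 = 16)
o(P, Z) = -32 - 2*P - 2*Z (o(P, Z) = -2*((P + Z) + 16) = -2*(16 + P + Z) = -32 - 2*P - 2*Z)
G*o(R(5), k(-5)) = -7*(-32 - 2*0 - 6*(-5))/2 = -7*(-32 + 0 - 2*(-15))/2 = -7*(-32 + 0 + 30)/2 = -7/2*(-2) = 7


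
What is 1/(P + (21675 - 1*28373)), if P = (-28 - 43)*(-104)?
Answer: 1/686 ≈ 0.0014577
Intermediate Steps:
P = 7384 (P = -71*(-104) = 7384)
1/(P + (21675 - 1*28373)) = 1/(7384 + (21675 - 1*28373)) = 1/(7384 + (21675 - 28373)) = 1/(7384 - 6698) = 1/686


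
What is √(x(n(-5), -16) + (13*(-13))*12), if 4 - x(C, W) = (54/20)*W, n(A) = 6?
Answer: 4*I*√3095/5 ≈ 44.506*I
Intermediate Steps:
x(C, W) = 4 - 27*W/10 (x(C, W) = 4 - 54/20*W = 4 - 54*(1/20)*W = 4 - 27*W/10)
√(x(n(-5), -16) + (13*(-13))*12) = √((4 - 27/10*(-16)) + (13*(-13))*12) = √((4 + 216/5) - 169*12) = √(236/5 - 2028) = √(-9904/5) = 4*I*√3095/5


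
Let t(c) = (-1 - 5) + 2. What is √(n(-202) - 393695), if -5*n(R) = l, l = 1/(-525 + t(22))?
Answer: 3*I*√578512930/115 ≈ 627.45*I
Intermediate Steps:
t(c) = -4 (t(c) = -6 + 2 = -4)
l = -1/529 (l = 1/(-525 - 4) = 1/(-529) = -1/529 ≈ -0.0018904)
n(R) = 1/2645 (n(R) = -⅕*(-1/529) = 1/2645)
√(n(-202) - 393695) = √(1/2645 - 393695) = √(-1041323274/2645) = 3*I*√578512930/115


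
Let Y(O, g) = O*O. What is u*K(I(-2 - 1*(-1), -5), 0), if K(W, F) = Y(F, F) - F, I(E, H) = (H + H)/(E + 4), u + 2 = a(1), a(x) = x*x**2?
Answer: 0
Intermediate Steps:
a(x) = x**3
Y(O, g) = O**2
u = -1 (u = -2 + 1**3 = -2 + 1 = -1)
I(E, H) = 2*H/(4 + E) (I(E, H) = (2*H)/(4 + E) = 2*H/(4 + E))
K(W, F) = F**2 - F
u*K(I(-2 - 1*(-1), -5), 0) = -0*(-1 + 0) = -0*(-1) = -1*0 = 0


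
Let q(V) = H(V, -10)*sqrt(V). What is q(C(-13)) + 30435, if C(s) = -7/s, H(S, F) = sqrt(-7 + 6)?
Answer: 30435 + I*sqrt(91)/13 ≈ 30435.0 + 0.7338*I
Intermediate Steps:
H(S, F) = I (H(S, F) = sqrt(-1) = I)
q(V) = I*sqrt(V)
q(C(-13)) + 30435 = I*sqrt(-7/(-13)) + 30435 = I*sqrt(-7*(-1/13)) + 30435 = I*sqrt(7/13) + 30435 = I*(sqrt(91)/13) + 30435 = I*sqrt(91)/13 + 30435 = 30435 + I*sqrt(91)/13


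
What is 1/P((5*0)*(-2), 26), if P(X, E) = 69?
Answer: 1/69 ≈ 0.014493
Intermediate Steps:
1/P((5*0)*(-2), 26) = 1/69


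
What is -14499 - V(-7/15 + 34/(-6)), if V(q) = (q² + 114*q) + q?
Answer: -3112039/225 ≈ -13831.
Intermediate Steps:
V(q) = q² + 115*q
-14499 - V(-7/15 + 34/(-6)) = -14499 - (-7/15 + 34/(-6))*(115 + (-7/15 + 34/(-6))) = -14499 - (-7*1/15 + 34*(-⅙))*(115 + (-7*1/15 + 34*(-⅙))) = -14499 - (-7/15 - 17/3)*(115 + (-7/15 - 17/3)) = -14499 - (-92)*(115 - 92/15)/15 = -14499 - (-92)*1633/(15*15) = -14499 - 1*(-150236/225) = -14499 + 150236/225 = -3112039/225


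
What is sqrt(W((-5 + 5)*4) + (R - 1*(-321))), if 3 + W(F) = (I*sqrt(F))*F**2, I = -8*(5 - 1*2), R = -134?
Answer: 2*sqrt(46) ≈ 13.565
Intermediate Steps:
I = -24 (I = -8*(5 - 2) = -8*3 = -24)
W(F) = -3 - 24*F**(5/2) (W(F) = -3 + (-24*sqrt(F))*F**2 = -3 - 24*F**(5/2))
sqrt(W((-5 + 5)*4) + (R - 1*(-321))) = sqrt((-3 - 24*32*(-5 + 5)**(5/2)) + (-134 - 1*(-321))) = sqrt((-3 - 24*(0*4)**(5/2)) + (-134 + 321)) = sqrt((-3 - 24*0**(5/2)) + 187) = sqrt((-3 - 24*0) + 187) = sqrt((-3 + 0) + 187) = sqrt(-3 + 187) = sqrt(184) = 2*sqrt(46)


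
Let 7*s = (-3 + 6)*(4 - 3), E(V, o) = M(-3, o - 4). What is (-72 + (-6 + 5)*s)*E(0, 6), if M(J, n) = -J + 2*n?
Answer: -507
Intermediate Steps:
E(V, o) = -5 + 2*o (E(V, o) = -1*(-3) + 2*(o - 4) = 3 + 2*(-4 + o) = 3 + (-8 + 2*o) = -5 + 2*o)
s = 3/7 (s = ((-3 + 6)*(4 - 3))/7 = (3*1)/7 = (⅐)*3 = 3/7 ≈ 0.42857)
(-72 + (-6 + 5)*s)*E(0, 6) = (-72 + (-6 + 5)*(3/7))*(-5 + 2*6) = (-72 - 1*3/7)*(-5 + 12) = (-72 - 3/7)*7 = -507/7*7 = -507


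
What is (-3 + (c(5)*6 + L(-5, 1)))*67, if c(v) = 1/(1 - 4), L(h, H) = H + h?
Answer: -603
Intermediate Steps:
c(v) = -1/3 (c(v) = 1/(-3) = -1/3)
(-3 + (c(5)*6 + L(-5, 1)))*67 = (-3 + (-1/3*6 + (1 - 5)))*67 = (-3 + (-2 - 4))*67 = (-3 - 6)*67 = -9*67 = -603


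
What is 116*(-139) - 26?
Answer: -16150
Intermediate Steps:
116*(-139) - 26 = -16124 - 26 = -16150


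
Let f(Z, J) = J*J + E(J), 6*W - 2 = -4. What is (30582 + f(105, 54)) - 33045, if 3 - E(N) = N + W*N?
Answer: 420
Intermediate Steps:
W = -⅓ (W = ⅓ + (⅙)*(-4) = ⅓ - ⅔ = -⅓ ≈ -0.33333)
E(N) = 3 - 2*N/3 (E(N) = 3 - (N - N/3) = 3 - 2*N/3)
f(Z, J) = 3 + J² - 2*J/3 (f(Z, J) = J*J + (3 - 2*J/3) = J² + (3 - 2*J/3) = 3 + J² - 2*J/3)
(30582 + f(105, 54)) - 33045 = (30582 + (3 + 54² - ⅔*54)) - 33045 = (30582 + (3 + 2916 - 36)) - 33045 = (30582 + 2883) - 33045 = 33465 - 33045 = 420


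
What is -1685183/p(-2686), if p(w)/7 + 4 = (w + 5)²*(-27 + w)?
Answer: 1685183/136502769179 ≈ 1.2345e-5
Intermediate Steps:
p(w) = -28 + 7*(5 + w)²*(-27 + w) (p(w) = -28 + 7*((w + 5)²*(-27 + w)) = -28 + 7*((5 + w)²*(-27 + w)) = -28 + 7*(5 + w)²*(-27 + w))
-1685183/p(-2686) = -1685183/(-4753 - 1715*(-2686) - 119*(-2686)² + 7*(-2686)³) = -1685183/(-4753 + 4606490 - 119*7214596 + 7*(-19378404856)) = -1685183/(-4753 + 4606490 - 858536924 - 135648833992) = -1685183/(-136502769179) = -1685183*(-1/136502769179) = 1685183/136502769179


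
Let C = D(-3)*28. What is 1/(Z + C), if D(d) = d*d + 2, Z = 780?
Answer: 1/1088 ≈ 0.00091912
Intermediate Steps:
D(d) = 2 + d**2 (D(d) = d**2 + 2 = 2 + d**2)
C = 308 (C = (2 + (-3)**2)*28 = (2 + 9)*28 = 11*28 = 308)
1/(Z + C) = 1/(780 + 308) = 1/1088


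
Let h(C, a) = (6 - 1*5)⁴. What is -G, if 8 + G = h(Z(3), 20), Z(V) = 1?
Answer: 7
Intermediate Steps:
h(C, a) = 1 (h(C, a) = (6 - 5)⁴ = 1⁴ = 1)
G = -7 (G = -8 + 1 = -7)
-G = -1*(-7) = 7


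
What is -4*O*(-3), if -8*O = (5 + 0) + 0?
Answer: -15/2 ≈ -7.5000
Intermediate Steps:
O = -5/8 (O = -((5 + 0) + 0)/8 = -(5 + 0)/8 = -⅛*5 = -5/8 ≈ -0.62500)
-4*O*(-3) = -4*(-5/8)*(-3) = (5/2)*(-3) = -15/2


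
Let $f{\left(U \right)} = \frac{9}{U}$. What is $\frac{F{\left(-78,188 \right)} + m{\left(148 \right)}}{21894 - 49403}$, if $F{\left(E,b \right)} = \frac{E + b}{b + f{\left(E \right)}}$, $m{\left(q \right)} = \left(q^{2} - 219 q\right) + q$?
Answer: $\frac{10121148}{26876293} \approx 0.37658$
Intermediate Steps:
$m{\left(q \right)} = q^{2} - 218 q$
$F{\left(E,b \right)} = \frac{E + b}{b + \frac{9}{E}}$
$\frac{F{\left(-78,188 \right)} + m{\left(148 \right)}}{21894 - 49403} = \frac{- \frac{78 \left(-78 + 188\right)}{9 - 14664} + 148 \left(-218 + 148\right)}{21894 - 49403} = \frac{\left(-78\right) \frac{1}{9 - 14664} \cdot 110 + 148 \left(-70\right)}{-27509} = \left(\left(-78\right) \frac{1}{-14655} \cdot 110 - 10360\right) \left(- \frac{1}{27509}\right) = \left(\left(-78\right) \left(- \frac{1}{14655}\right) 110 - 10360\right) \left(- \frac{1}{27509}\right) = \left(\frac{572}{977} - 10360\right) \left(- \frac{1}{27509}\right) = \left(- \frac{10121148}{977}\right) \left(- \frac{1}{27509}\right) = \frac{10121148}{26876293}$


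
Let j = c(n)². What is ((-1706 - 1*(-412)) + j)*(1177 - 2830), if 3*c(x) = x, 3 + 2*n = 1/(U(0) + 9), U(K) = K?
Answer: 519679507/243 ≈ 2.1386e+6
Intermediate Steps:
n = -13/9 (n = -3/2 + 1/(2*(0 + 9)) = -3/2 + (½)/9 = -3/2 + (½)*(⅑) = -3/2 + 1/18 = -13/9 ≈ -1.4444)
c(x) = x/3
j = 169/729 (j = ((⅓)*(-13/9))² = (-13/27)² = 169/729 ≈ 0.23182)
((-1706 - 1*(-412)) + j)*(1177 - 2830) = ((-1706 - 1*(-412)) + 169/729)*(1177 - 2830) = ((-1706 + 412) + 169/729)*(-1653) = (-1294 + 169/729)*(-1653) = -943157/729*(-1653) = 519679507/243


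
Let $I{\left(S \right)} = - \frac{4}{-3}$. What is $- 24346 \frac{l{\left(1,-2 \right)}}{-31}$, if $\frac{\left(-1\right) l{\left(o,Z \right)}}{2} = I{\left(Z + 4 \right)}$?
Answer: $- \frac{194768}{93} \approx -2094.3$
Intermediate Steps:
$I{\left(S \right)} = \frac{4}{3}$ ($I{\left(S \right)} = \left(-4\right) \left(- \frac{1}{3}\right) = \frac{4}{3}$)
$l{\left(o,Z \right)} = - \frac{8}{3}$ ($l{\left(o,Z \right)} = \left(-2\right) \frac{4}{3} = - \frac{8}{3}$)
$- 24346 \frac{l{\left(1,-2 \right)}}{-31} = - 24346 \left(- \frac{8}{3 \left(-31\right)}\right) = - 24346 \left(\left(- \frac{8}{3}\right) \left(- \frac{1}{31}\right)\right) = \left(-24346\right) \frac{8}{93} = - \frac{194768}{93}$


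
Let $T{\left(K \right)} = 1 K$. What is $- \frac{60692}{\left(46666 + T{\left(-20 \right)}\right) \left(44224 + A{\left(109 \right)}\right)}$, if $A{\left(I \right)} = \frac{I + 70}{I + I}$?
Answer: $- \frac{6615428}{224857299553} \approx -2.9421 \cdot 10^{-5}$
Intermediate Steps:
$T{\left(K \right)} = K$
$A{\left(I \right)} = \frac{70 + I}{2 I}$
$- \frac{60692}{\left(46666 + T{\left(-20 \right)}\right) \left(44224 + A{\left(109 \right)}\right)} = - \frac{60692}{\left(46666 - 20\right) \left(44224 + \frac{70 + 109}{2 \cdot 109}\right)} = - \frac{60692}{46646 \left(44224 + \frac{1}{2} \cdot \frac{1}{109} \cdot 179\right)} = - \frac{60692}{46646 \left(44224 + \frac{179}{218}\right)} = - \frac{60692}{46646 \cdot \frac{9641011}{218}} = - \frac{60692}{\frac{224857299553}{109}} = \left(-60692\right) \frac{109}{224857299553} = - \frac{6615428}{224857299553}$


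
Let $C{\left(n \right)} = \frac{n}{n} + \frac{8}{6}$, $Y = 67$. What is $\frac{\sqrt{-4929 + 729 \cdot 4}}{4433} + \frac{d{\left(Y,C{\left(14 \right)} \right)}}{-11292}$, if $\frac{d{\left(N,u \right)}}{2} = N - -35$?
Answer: $- \frac{17}{941} + \frac{i \sqrt{2013}}{4433} \approx -0.018066 + 0.010121 i$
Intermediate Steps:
$C{\left(n \right)} = \frac{7}{3}$ ($C{\left(n \right)} = 1 + 8 \cdot \frac{1}{6} = 1 + \frac{4}{3} = \frac{7}{3}$)
$d{\left(N,u \right)} = 70 + 2 N$ ($d{\left(N,u \right)} = 2 \left(N - -35\right) = 2 \left(N + 35\right) = 2 \left(35 + N\right) = 70 + 2 N$)
$\frac{\sqrt{-4929 + 729 \cdot 4}}{4433} + \frac{d{\left(Y,C{\left(14 \right)} \right)}}{-11292} = \frac{\sqrt{-4929 + 729 \cdot 4}}{4433} + \frac{70 + 2 \cdot 67}{-11292} = \sqrt{-4929 + 2916} \cdot \frac{1}{4433} + \left(70 + 134\right) \left(- \frac{1}{11292}\right) = \sqrt{-2013} \cdot \frac{1}{4433} + 204 \left(- \frac{1}{11292}\right) = i \sqrt{2013} \cdot \frac{1}{4433} - \frac{17}{941} = \frac{i \sqrt{2013}}{4433} - \frac{17}{941} = - \frac{17}{941} + \frac{i \sqrt{2013}}{4433}$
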